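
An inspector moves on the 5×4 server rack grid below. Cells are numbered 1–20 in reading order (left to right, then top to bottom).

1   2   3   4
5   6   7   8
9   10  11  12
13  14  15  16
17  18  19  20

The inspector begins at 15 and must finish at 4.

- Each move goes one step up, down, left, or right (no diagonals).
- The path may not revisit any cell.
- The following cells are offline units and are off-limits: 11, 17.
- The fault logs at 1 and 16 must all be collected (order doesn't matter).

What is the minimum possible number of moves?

Any route passes through 1 and 16 in some order between 15 and 4. Summing Manhattan distances along each leg and taking the cheapest ordering (15 → 16 → 1 → 4) gives a lower bound of 1 + 6 + 3 = 10 moves.
A route of 10 moves achieves this: 15 → 16 → 12 → 8 → 7 → 6 → 5 → 1 → 2 → 3 → 4.
Since 10 matches the lower bound, it is optimal.

10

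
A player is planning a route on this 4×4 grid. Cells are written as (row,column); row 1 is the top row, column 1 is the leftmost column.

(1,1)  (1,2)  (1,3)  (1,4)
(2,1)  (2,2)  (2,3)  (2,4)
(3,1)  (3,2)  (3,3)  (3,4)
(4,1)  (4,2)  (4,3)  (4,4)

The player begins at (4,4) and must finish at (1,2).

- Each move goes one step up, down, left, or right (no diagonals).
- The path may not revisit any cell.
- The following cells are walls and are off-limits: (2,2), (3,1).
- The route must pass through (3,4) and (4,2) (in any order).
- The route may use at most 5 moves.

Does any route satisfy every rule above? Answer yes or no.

Even ignoring the no-revisit rule, getting from (4,4) to (1,2), taking the cheapest ordering (4,4) → (3,4) → (4,2) → (1,2) needs at least 1 + 3 + 5 = 9 moves (fewest moves per leg, detouring around blocked cells), which exceeds the 5-move limit.

no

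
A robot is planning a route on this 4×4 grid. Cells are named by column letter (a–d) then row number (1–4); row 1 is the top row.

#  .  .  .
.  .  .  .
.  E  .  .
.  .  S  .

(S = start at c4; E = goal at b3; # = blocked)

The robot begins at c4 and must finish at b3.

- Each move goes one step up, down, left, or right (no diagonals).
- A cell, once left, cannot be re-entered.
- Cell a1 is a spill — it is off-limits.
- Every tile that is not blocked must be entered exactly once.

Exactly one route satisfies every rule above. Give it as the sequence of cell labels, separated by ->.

Need to visit all 15 open cells exactly once, starting at c4 and ending at b3.
Cell d4 has only two open neighbours (d3 and c4), so the path must pass straight through it: one of those is the cell it's entered from and the other is where it exits.
Route from c4: right 1 to d4, up 1 to d3, left 1 to c3, up 1 to c2, right 1 to d2, up 1 to d1, left 2 to b1, down 1 to b2, left 1 to a2, down 2 to a4, right 1 to b4, up 1 to b3 — 14 moves in all.
Check: all 15 open cells covered.

c4 -> d4 -> d3 -> c3 -> c2 -> d2 -> d1 -> c1 -> b1 -> b2 -> a2 -> a3 -> a4 -> b4 -> b3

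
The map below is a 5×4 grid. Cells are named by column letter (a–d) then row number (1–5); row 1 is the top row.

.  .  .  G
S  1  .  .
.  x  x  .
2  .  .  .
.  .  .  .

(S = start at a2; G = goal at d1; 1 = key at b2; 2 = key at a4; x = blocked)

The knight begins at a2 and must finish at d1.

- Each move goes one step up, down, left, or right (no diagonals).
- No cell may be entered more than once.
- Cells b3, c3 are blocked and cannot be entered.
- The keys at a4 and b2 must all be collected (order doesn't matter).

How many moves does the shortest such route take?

Any route passes through a4 and b2 in some order between a2 and d1. Summing Manhattan distances along each leg and taking the cheapest ordering (a2 → a4 → b2 → d1) gives a lower bound of 2 + 3 + 3 = 8 moves.
The shortest route satisfying every rule uses 12 moves: a2 → a3 → a4 → b4 → c4 → d4 → d3 → d2 → c2 → b2 → b1 → c1 → d1.
The no-revisit rule (legs can't share cells) pushes the minimum above the 8-move bound; an exhaustive check rules out every length from 8 to 11 (on a 4-connected grid the length of any start-to-goal walk has the same parity as the Manhattan bound, so only lengths 8, 10, 12, … need checking), leaving 12 as the minimum.

12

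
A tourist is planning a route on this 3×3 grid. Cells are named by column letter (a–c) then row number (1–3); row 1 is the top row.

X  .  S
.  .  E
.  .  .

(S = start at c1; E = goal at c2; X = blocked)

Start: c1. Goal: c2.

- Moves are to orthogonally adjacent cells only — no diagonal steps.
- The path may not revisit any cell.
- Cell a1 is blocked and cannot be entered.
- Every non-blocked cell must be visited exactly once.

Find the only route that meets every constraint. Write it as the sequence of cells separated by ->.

Need to visit all 8 open cells exactly once, starting at c1 and ending at c2.
Cell b1 has only two open neighbours (b2 and c1), so the path must pass straight through it: one of those is the cell it's entered from and the other is where it exits.
Route from c1: left 1 to b1, down 1 to b2, left 1 to a2, down 1 to a3, right 2 to c3, up 1 to c2 — 7 moves in all.
Check: all 8 open cells covered.

c1 -> b1 -> b2 -> a2 -> a3 -> b3 -> c3 -> c2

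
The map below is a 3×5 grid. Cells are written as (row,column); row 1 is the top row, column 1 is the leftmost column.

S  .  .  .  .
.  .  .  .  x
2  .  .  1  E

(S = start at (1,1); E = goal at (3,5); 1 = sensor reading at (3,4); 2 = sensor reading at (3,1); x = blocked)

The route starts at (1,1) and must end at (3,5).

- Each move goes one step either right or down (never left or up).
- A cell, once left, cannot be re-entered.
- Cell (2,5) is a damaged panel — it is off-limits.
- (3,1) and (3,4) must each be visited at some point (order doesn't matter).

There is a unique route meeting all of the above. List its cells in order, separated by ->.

Moves only go right or down, so the column and row indices never decrease.
Route from (1,1): 2× down (reaching (3,1)), 4× right (reaching (3,5)) — 6 moves in all.
Check: all required cells visited.

(1,1) -> (2,1) -> (3,1) -> (3,2) -> (3,3) -> (3,4) -> (3,5)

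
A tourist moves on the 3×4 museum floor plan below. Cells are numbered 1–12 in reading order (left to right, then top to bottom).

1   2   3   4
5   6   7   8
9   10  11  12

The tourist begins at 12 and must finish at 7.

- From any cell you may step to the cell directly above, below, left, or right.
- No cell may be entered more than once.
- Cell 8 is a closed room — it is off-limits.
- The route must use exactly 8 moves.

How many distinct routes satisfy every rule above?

Need simple routes of exactly 8 moves from 12 to 7 (Manhattan distance 2, so 3 moves are spent on a detour and 3 undoing it).
Enumerating: 12 11 10 6 5 1 2 3 7 | 12 11 10 9 5 1 2 6 7 | 12 11 10 9 5 1 2 3 7 | 12 11 10 9 5 6 2 3 7.
That gives 4 routes.

4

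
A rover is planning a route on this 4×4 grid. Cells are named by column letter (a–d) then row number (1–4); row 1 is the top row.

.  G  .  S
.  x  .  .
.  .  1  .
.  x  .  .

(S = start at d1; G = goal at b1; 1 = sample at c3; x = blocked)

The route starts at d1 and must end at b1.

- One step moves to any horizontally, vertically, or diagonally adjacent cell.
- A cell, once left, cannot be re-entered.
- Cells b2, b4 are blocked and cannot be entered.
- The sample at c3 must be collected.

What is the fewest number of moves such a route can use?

Any route passes through c3 somewhere between d1 and b1. Summing Chebyshev distances along the two legs (d1 → c3 → b1) gives a lower bound of 2 + 2 = 4 moves.
A route of 4 moves achieves this: d1 → d2 → c3 → c2 → b1.
Since 4 matches the lower bound, it is optimal.

4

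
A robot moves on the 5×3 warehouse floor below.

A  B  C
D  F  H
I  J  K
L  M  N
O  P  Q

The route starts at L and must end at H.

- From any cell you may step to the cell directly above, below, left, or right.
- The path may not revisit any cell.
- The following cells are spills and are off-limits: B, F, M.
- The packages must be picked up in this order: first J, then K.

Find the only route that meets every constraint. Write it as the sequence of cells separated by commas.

L, I, J, K, H

The waypoints must appear in the order J, K, with no cell reused.
Route from L: up 1 to I, right 2 to K, up 1 to H — 4 moves in all.
Check: order respected (J at step 2, K at step 3).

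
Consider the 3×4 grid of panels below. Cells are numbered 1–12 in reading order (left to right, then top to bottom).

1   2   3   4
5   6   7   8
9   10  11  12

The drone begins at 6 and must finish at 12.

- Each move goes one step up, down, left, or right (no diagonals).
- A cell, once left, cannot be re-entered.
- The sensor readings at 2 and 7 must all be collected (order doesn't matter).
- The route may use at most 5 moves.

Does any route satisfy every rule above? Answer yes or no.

yes

One route that works: 6 → 2 → 3 → 7 → 11 → 12.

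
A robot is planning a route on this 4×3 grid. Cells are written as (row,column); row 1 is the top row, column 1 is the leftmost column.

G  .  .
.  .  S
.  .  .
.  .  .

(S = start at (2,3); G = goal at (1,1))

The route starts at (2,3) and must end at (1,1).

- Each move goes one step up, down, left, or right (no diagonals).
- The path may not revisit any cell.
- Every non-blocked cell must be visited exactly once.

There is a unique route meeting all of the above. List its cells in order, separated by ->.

Need to visit all 12 open cells exactly once, starting at (2,3) and ending at (1,1).
Cell (4,1) has only two open neighbours ((3,1) and (4,2)), so the path must pass straight through it: one of those is the cell it's entered from and the other is where it exits.
Route from (2,3): up 1 to (1,3), left 1 to (1,2), down 2 to (3,2), right 1 to (3,3), down 1 to (4,3), left 2 to (4,1), up 3 to (1,1) — 11 moves in all.
Check: all 12 open cells covered.

(2,3) -> (1,3) -> (1,2) -> (2,2) -> (3,2) -> (3,3) -> (4,3) -> (4,2) -> (4,1) -> (3,1) -> (2,1) -> (1,1)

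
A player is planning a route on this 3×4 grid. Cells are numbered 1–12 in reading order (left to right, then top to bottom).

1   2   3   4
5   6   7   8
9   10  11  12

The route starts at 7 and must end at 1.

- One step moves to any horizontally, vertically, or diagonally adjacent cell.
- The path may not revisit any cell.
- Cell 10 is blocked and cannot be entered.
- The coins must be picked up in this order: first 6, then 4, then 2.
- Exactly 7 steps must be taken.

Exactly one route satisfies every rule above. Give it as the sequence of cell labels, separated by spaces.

The waypoints must appear in the order 6, 4, 2, with no cell reused.
Route from 7: left 1 to 6, down-right 1 to 11, up-right 1 to 8, up 1 to 4, left 3 to 1 — 7 moves in all.
Check: order respected (6 at step 1, 4 at step 4, 2 at step 6); 7 moves as required.

7 6 11 8 4 3 2 1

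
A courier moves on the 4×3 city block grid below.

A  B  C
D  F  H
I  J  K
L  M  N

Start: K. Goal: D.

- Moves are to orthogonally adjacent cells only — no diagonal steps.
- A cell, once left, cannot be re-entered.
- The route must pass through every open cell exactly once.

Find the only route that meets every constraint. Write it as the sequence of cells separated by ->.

K -> N -> M -> L -> I -> J -> F -> H -> C -> B -> A -> D

Need to visit all 12 open cells exactly once, starting at K and ending at D.
Route from K: down 1 to N, left 2 to L, up 1 to I, right 1 to J, up 1 to F, right 1 to H, up 1 to C, left 2 to A, down 1 to D — 11 moves in all.
Check: all 12 open cells covered.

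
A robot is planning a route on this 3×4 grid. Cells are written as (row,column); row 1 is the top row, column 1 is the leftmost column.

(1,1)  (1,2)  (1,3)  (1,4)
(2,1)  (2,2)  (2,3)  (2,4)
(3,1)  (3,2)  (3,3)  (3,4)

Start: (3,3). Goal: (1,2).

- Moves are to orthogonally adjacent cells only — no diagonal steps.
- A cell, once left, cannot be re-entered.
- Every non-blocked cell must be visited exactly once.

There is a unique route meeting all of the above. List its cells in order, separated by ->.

(3,3) -> (3,4) -> (2,4) -> (1,4) -> (1,3) -> (2,3) -> (2,2) -> (3,2) -> (3,1) -> (2,1) -> (1,1) -> (1,2)

Need to visit all 12 open cells exactly once, starting at (3,3) and ending at (1,2).
Cell (1,4) has only two open neighbours ((2,4) and (1,3)), so the path must pass straight through it: one of those is the cell it's entered from and the other is where it exits.
Route from (3,3): right to (3,4), 2× up (reaching (1,4)), left to (1,3), down to (2,3), left to (2,2), down to (3,2), left to (3,1), 2× up (reaching (1,1)), right to (1,2) — 11 moves in all.
Check: all 12 open cells covered.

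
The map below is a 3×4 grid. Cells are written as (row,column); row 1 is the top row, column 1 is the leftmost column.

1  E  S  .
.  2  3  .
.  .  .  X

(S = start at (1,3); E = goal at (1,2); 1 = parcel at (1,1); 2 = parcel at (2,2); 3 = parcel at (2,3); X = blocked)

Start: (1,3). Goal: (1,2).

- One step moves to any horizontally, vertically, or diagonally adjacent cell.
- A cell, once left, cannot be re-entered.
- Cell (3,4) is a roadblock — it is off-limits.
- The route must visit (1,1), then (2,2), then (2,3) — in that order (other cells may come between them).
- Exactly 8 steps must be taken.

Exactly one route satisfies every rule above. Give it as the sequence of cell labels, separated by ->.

(1,3) -> (2,4) -> (3,3) -> (3,2) -> (2,1) -> (1,1) -> (2,2) -> (2,3) -> (1,2)

The waypoints must appear in the order (1,1), (2,2), (2,3), with no cell reused.
Route from (1,3): down-right 1 to (2,4), down-left 1 to (3,3), left 1 to (3,2), up-left 1 to (2,1), up 1 to (1,1), down-right 1 to (2,2), right 1 to (2,3), up-left 1 to (1,2) — 8 moves in all.
Check: order respected (1 at step 5, 2 at step 6, 3 at step 7); 8 moves as required.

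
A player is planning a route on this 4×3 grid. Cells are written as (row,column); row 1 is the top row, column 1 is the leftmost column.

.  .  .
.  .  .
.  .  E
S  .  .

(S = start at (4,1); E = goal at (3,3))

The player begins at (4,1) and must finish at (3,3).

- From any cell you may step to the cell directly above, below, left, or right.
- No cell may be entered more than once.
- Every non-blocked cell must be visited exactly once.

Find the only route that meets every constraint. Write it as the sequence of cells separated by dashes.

Need to visit all 12 open cells exactly once, starting at (4,1) and ending at (3,3).
Cell (4,3) has only two open neighbours ((3,3) and (4,2)), so the path must pass straight through it: one of those is the cell it's entered from and the other is where it exits.
Route from (4,1): up 3 to (1,1), right 2 to (1,3), down 1 to (2,3), left 1 to (2,2), down 2 to (4,2), right 1 to (4,3), up 1 to (3,3) — 11 moves in all.
Check: all 12 open cells covered.

(4,1) - (3,1) - (2,1) - (1,1) - (1,2) - (1,3) - (2,3) - (2,2) - (3,2) - (4,2) - (4,3) - (3,3)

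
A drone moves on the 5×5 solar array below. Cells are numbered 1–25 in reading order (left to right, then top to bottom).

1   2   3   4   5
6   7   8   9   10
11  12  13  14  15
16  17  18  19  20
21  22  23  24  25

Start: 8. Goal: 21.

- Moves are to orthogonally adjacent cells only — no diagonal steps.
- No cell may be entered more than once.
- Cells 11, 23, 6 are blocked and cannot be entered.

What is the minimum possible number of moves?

5

The Manhattan distance from 8 to 21 is |2−5| + |3−1| = 5, so at least 5 moves are needed.
A route of 5 moves achieves this: 8 → 13 → 18 → 17 → 22 → 21.
Since 5 matches the lower bound, it is optimal.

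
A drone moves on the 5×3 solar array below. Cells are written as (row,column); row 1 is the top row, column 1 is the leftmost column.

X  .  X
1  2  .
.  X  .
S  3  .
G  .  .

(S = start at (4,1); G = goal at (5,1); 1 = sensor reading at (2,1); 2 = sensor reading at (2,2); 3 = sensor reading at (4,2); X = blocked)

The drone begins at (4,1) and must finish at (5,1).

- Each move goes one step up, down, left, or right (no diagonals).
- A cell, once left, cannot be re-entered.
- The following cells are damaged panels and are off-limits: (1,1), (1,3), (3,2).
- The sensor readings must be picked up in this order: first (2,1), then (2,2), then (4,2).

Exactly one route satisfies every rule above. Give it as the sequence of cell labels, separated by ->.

The waypoints must appear in the order (2,1), (2,2), (4,2), with no cell reused.
Route from (4,1): 2× up (reaching (2,1)), 2× right (reaching (2,3)), 2× down (reaching (4,3)), left to (4,2), down to (5,2), left to (5,1) — 9 moves in all.
Check: order respected (1 at step 2, 2 at step 3, 3 at step 7).

(4,1) -> (3,1) -> (2,1) -> (2,2) -> (2,3) -> (3,3) -> (4,3) -> (4,2) -> (5,2) -> (5,1)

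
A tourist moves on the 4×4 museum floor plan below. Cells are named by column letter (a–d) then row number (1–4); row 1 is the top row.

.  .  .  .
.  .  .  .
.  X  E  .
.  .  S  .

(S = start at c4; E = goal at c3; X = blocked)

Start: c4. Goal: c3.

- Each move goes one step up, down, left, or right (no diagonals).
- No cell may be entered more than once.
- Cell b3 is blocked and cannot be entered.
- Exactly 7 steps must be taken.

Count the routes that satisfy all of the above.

2

Need simple routes of exactly 7 moves from c4 to c3 (Manhattan distance 1, so 3 moves are spent on a detour and 3 undoing it).
Enumerating: c4 b4 a4 a3 a2 b2 c2 c3 | c4 d4 d3 d2 d1 c1 c2 c3.
That gives 2 routes.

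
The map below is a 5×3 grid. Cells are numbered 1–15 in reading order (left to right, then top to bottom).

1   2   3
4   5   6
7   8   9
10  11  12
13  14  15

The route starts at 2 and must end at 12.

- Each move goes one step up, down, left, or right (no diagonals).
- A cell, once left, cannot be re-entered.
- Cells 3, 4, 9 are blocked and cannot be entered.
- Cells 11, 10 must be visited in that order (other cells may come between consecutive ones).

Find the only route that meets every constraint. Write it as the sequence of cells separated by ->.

2 -> 5 -> 8 -> 11 -> 10 -> 13 -> 14 -> 15 -> 12

The waypoints must appear in the order 11, 10, with no cell reused.
Route from 2: 3× down (reaching 11), left to 10, down to 13, 2× right (reaching 15), up to 12 — 8 moves in all.
Check: order respected (11 at step 3, 10 at step 4).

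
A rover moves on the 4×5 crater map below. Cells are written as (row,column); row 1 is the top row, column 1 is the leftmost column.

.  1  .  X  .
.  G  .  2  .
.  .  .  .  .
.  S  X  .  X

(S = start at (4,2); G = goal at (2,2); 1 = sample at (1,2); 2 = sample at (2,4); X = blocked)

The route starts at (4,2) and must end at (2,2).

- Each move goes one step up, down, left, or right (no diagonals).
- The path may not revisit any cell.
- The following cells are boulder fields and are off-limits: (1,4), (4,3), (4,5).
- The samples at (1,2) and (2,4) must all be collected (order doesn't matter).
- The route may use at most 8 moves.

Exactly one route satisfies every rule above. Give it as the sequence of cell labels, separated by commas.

(4,2), (3,2), (3,3), (3,4), (2,4), (2,3), (1,3), (1,2), (2,2)

The budget equals the shortest possible length, so every move has to be on a shortest route through the required cells.
Route from (4,2): up to (3,2), 2× right (reaching (3,4)), up to (2,4), left to (2,3), up to (1,3), left to (1,2), down to (2,2) — 8 moves in all.
Check: all required cells visited; 8 ≤ 8 moves.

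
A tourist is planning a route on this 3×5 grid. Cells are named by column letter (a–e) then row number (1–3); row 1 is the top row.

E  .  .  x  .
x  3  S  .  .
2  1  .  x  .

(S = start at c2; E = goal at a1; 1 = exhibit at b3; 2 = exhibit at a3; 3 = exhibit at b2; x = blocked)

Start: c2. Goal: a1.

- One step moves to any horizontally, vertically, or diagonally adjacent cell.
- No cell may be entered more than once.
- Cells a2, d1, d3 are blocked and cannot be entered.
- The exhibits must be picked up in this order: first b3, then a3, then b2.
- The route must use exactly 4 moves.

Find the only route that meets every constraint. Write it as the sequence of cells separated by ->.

c2 -> b3 -> a3 -> b2 -> a1

The waypoints must appear in the order b3, a3, b2, with no cell reused.
Route from c2: down-left 1 to b3, left 1 to a3, up-right 1 to b2, up-left 1 to a1 — 4 moves in all.
Check: order respected (1 at step 1, 2 at step 2, 3 at step 3); 4 moves as required.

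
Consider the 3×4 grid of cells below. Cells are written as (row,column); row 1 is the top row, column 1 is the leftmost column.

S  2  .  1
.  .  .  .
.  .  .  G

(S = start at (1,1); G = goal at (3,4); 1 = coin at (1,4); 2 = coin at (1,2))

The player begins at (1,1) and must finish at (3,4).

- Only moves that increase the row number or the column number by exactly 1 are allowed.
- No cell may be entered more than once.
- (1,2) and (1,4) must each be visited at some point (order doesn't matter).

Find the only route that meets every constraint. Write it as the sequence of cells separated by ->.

Moves only go right or down, so the column and row indices never decrease.
Route from (1,1): right 3 to (1,4), down 2 to (3,4) — 5 moves in all.
Check: all required cells visited.

(1,1) -> (1,2) -> (1,3) -> (1,4) -> (2,4) -> (3,4)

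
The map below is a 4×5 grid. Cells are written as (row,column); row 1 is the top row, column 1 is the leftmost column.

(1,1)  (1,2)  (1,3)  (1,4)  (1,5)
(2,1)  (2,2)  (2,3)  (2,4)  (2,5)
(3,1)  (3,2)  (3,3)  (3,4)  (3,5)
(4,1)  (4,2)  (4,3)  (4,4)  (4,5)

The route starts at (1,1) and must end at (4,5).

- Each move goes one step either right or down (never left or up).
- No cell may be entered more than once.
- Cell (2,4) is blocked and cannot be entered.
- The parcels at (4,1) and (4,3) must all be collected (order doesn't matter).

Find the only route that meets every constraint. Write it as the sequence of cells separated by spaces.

(1,1) (2,1) (3,1) (4,1) (4,2) (4,3) (4,4) (4,5)

Moves only go right or down, so the column and row indices never decrease.
Route from (1,1): 3× down (reaching (4,1)), 4× right (reaching (4,5)) — 7 moves in all.
Check: all required cells visited.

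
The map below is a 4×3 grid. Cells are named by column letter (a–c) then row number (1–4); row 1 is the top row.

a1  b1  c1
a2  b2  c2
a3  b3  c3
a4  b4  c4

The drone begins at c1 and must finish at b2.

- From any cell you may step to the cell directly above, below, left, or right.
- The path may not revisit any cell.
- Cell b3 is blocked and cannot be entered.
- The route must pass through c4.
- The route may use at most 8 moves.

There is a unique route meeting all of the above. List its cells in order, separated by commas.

The budget equals the shortest possible length, so every move has to be on a shortest route through the required cells.
Route from c1: 3× down (reaching c4), 2× left (reaching a4), 2× up (reaching a2), right to b2 — 8 moves in all.
Check: all required cells visited; 8 ≤ 8 moves.

c1, c2, c3, c4, b4, a4, a3, a2, b2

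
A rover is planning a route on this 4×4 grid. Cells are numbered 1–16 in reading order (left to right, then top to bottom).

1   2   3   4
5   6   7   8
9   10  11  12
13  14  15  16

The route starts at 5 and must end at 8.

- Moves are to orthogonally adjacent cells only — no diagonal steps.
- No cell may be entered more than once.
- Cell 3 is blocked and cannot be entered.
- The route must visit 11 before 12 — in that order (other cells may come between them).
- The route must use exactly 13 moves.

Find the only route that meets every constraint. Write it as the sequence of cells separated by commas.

5, 1, 2, 6, 7, 11, 10, 9, 13, 14, 15, 16, 12, 8

The waypoints must appear in the order 11, 12, with no cell reused.
Route from 5: up to 1, right to 2, down to 6, right to 7, down to 11, 2× left (reaching 9), down to 13, 3× right (reaching 16), 2× up (reaching 8) — 13 moves in all.
Check: order respected (11 at step 5, 12 at step 12); 13 moves as required.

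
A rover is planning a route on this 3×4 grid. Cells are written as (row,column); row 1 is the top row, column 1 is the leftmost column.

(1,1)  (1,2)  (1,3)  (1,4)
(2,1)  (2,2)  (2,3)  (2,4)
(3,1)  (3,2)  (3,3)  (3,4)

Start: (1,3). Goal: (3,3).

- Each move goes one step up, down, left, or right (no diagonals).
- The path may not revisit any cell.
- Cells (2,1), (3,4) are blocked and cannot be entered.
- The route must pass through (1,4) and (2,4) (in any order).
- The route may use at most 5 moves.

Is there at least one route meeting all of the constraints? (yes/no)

yes

One route that works: (1,3) → (1,4) → (2,4) → (2,3) → (3,3).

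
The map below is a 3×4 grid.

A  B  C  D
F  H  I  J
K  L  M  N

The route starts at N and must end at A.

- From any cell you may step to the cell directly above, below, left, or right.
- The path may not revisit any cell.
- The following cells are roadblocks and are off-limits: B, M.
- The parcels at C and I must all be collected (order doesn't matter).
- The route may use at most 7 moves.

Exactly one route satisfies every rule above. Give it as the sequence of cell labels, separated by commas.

N, J, D, C, I, H, F, A

The budget equals the shortest possible length, so every move has to be on a shortest route through the required cells.
Route from N: up 2 to D, left 1 to C, down 1 to I, left 2 to F, up 1 to A — 7 moves in all.
Check: all required cells visited; 7 ≤ 7 moves.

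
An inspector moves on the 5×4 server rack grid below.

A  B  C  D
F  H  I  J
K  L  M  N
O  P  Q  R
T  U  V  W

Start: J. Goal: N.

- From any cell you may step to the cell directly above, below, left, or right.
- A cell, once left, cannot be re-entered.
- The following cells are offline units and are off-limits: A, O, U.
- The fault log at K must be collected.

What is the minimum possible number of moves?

7

Any route passes through K somewhere between J and N. Summing Manhattan distances along the two legs (J → K → N) gives a lower bound of 4 + 3 = 7 moves.
A route of 7 moves achieves this: J → I → H → F → K → L → M → N.
Since 7 matches the lower bound, it is optimal.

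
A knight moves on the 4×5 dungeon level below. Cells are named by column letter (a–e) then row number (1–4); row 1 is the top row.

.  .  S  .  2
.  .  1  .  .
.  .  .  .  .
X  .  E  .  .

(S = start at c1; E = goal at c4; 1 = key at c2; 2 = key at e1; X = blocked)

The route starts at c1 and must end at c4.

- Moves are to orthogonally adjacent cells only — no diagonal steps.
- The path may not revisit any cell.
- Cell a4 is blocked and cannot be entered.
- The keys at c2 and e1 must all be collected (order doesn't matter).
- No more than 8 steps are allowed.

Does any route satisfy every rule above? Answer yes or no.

One route that works: c1 → d1 → e1 → e2 → d2 → c2 → c3 → c4.

yes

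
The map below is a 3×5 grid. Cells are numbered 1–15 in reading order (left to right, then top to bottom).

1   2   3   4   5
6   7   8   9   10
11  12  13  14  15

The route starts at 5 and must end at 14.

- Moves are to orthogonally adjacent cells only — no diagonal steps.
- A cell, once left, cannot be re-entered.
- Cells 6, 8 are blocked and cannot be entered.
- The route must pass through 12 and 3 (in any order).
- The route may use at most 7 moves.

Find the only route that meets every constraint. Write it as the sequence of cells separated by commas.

Any route must reach 12 and 3 and still end at 14 within 7 moves, so the order of the required stops is forced.
Route from 5: 3× left (reaching 2), 2× down (reaching 12), 2× right (reaching 14) — 7 moves in all.
Check: all required cells visited; 7 ≤ 7 moves.

5, 4, 3, 2, 7, 12, 13, 14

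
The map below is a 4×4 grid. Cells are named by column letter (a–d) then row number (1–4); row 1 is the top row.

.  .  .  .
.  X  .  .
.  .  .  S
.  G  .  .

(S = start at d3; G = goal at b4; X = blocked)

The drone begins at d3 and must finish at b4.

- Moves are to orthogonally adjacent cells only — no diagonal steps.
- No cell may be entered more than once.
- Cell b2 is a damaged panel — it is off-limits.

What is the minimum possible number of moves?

The Manhattan distance from d3 to b4 is |3−4| + |4−2| = 3, so at least 3 moves are needed.
A route of 3 moves achieves this: d3 → d4 → c4 → b4.
Since 3 matches the lower bound, it is optimal.

3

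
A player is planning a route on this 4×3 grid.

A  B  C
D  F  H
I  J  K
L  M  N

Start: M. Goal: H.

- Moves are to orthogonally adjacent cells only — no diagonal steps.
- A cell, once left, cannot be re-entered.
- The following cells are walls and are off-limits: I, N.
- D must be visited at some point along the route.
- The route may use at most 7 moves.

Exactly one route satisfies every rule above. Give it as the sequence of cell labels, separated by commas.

The 7-move cap with required stops at D leaves no slack for detours.
Route from M: up 2 to F, left 1 to D, up 1 to A, right 2 to C, down 1 to H — 7 moves in all.
Check: all required cells visited; 7 ≤ 7 moves.

M, J, F, D, A, B, C, H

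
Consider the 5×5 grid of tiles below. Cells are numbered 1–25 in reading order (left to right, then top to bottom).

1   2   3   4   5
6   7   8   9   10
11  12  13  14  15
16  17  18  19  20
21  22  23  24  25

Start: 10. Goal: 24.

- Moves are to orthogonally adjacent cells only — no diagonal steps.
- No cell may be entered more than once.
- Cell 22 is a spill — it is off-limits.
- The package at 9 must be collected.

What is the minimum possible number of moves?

Any route passes through 9 somewhere between 10 and 24. Summing Manhattan distances along the two legs (10 → 9 → 24) gives a lower bound of 1 + 3 = 4 moves.
A route of 4 moves achieves this: 10 → 9 → 14 → 19 → 24.
Since 4 matches the lower bound, it is optimal.

4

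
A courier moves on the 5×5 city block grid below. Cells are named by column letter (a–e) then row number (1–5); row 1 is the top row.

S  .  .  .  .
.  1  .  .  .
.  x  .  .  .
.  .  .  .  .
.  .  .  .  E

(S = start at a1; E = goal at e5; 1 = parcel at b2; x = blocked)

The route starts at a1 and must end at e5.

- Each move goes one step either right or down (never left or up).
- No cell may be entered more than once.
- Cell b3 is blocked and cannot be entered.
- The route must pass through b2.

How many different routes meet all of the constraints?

A right/down-only route from a1 to e5 makes exactly 4 down-moves and 4 right-moves in some order.
With no other constraints that would be C(8,4) = 70 routes.
Split at b2 and multiply the segment counts (each segment already excludes blocked cells): a1→b2: 2; b2→e5: 10; product = 20.
That gives 20 routes.

20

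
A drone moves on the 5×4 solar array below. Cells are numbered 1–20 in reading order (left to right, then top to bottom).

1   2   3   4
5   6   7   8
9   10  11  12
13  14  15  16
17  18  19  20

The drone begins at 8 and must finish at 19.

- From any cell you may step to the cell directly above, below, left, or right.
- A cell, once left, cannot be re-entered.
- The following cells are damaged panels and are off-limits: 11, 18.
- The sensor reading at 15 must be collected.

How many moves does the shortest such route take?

4

Any route passes through 15 somewhere between 8 and 19. Summing Manhattan distances along the two legs (8 → 15 → 19) gives a lower bound of 3 + 1 = 4 moves.
A route of 4 moves achieves this: 8 → 12 → 16 → 15 → 19.
Since 4 matches the lower bound, it is optimal.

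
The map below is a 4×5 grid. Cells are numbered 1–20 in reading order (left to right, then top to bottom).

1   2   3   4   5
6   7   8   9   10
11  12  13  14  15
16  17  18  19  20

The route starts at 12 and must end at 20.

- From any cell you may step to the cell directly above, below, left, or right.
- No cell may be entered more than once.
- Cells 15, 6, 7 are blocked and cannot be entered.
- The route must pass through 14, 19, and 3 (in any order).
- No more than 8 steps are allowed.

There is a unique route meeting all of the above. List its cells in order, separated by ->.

12 -> 13 -> 8 -> 3 -> 4 -> 9 -> 14 -> 19 -> 20

The 8-move cap with required stops at 14, 19, 3 leaves no slack for detours.
Route from 12: right 1 to 13, up 2 to 3, right 1 to 4, down 3 to 19, right 1 to 20 — 8 moves in all.
Check: all required cells visited; 8 ≤ 8 moves.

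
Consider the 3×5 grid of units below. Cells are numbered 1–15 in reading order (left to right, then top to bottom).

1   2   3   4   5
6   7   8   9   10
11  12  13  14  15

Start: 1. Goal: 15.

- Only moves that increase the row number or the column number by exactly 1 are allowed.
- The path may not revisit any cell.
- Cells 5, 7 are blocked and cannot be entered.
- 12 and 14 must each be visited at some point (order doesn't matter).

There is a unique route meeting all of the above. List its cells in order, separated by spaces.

1 6 11 12 13 14 15

Moves only go right or down, so the column and row indices never decrease.
Route from 1: 2× down (reaching 11), 4× right (reaching 15) — 6 moves in all.
Check: all required cells visited.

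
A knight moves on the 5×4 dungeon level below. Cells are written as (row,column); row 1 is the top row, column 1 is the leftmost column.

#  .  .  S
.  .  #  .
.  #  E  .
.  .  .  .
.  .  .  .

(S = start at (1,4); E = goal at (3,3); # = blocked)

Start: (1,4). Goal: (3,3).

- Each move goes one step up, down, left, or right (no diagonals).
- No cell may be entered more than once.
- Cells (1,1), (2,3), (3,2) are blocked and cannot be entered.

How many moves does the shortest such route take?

The Manhattan distance from (1,4) to (3,3) is |1−3| + |4−3| = 3, so at least 3 moves are needed.
A route of 3 moves achieves this: (1,4) → (2,4) → (3,4) → (3,3).
Since 3 matches the lower bound, it is optimal.

3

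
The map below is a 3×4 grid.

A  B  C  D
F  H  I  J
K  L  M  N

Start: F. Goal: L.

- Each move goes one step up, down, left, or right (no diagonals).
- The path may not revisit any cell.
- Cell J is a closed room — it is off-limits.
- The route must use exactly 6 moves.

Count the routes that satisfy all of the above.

4

Need simple routes of exactly 6 moves from F to L (Manhattan distance 2, so 2 moves are spent on a detour and 2 undoing it).
Enumerating: F A B H I M L | F A B C I M L | F A B C I H L | F H B C I M L.
That gives 4 routes.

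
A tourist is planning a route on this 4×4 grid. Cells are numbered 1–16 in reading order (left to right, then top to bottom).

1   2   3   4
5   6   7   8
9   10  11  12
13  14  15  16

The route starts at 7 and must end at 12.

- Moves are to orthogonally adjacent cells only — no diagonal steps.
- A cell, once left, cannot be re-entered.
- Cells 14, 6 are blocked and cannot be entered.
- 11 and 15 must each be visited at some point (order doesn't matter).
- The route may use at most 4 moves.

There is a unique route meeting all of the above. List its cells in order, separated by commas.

7, 11, 15, 16, 12

Any route must reach 11 and 15 and still end at 12 within 4 moves, so the order of the required stops is forced.
Route from 7: 2× down (reaching 15), right to 16, up to 12 — 4 moves in all.
Check: all required cells visited; 4 ≤ 4 moves.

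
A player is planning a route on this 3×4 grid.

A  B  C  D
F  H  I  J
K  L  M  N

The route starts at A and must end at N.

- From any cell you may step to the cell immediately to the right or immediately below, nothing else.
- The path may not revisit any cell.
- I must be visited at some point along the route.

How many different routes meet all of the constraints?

6

A right/down-only route from A to N makes exactly 2 down-moves and 3 right-moves in some order.
With no other constraints that would be C(5,2) = 10 routes.
Split at I and multiply the segment counts: A→I: 3; I→N: 2; product = 6.
That gives 6 routes.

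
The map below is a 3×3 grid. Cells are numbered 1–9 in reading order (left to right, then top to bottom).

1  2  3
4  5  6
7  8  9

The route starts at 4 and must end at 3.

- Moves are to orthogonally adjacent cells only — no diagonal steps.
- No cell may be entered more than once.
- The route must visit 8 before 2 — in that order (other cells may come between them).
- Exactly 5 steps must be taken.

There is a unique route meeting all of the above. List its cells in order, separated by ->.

The waypoints must appear in the order 8, 2, with no cell reused.
Route from 4: down 1 to 7, right 1 to 8, up 2 to 2, right 1 to 3 — 5 moves in all.
Check: order respected (8 at step 2, 2 at step 4); 5 moves as required.

4 -> 7 -> 8 -> 5 -> 2 -> 3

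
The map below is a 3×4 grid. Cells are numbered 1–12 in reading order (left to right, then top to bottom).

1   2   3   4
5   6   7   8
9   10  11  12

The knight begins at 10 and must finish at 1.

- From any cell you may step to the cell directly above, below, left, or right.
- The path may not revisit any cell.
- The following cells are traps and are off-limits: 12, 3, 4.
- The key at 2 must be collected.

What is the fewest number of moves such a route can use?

3

Any route passes through 2 somewhere between 10 and 1. Summing Manhattan distances along the two legs (10 → 2 → 1) gives a lower bound of 2 + 1 = 3 moves.
A route of 3 moves achieves this: 10 → 6 → 2 → 1.
Since 3 matches the lower bound, it is optimal.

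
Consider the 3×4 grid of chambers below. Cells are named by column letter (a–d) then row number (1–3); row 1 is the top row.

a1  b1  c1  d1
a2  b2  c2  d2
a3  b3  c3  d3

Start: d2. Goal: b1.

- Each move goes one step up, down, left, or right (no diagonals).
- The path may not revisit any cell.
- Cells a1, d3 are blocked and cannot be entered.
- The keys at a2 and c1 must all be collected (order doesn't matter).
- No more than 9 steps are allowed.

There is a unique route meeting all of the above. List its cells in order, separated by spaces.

d2 d1 c1 c2 c3 b3 a3 a2 b2 b1

Any route must reach a2 and c1 and still end at b1 within 9 moves, so the order of the required stops is forced.
Route from d2: up to d1, left to c1, 2× down (reaching c3), 2× left (reaching a3), up to a2, right to b2, up to b1 — 9 moves in all.
Check: all required cells visited; 9 ≤ 9 moves.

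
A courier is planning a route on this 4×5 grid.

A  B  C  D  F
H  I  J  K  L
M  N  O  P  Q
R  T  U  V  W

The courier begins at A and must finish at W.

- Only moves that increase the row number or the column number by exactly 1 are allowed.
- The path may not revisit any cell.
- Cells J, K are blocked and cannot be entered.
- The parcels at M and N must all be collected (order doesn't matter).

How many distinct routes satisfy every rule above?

4

A right/down-only route from A to W makes exactly 3 down-moves and 4 right-moves in some order.
With no other constraints that would be C(7,3) = 35 routes.
A monotone route can only reach the required cells in the order M, N, so split there and multiply the segment counts (each segment already excludes blocked cells): A→M: 1; M→N: 1; N→W: 4; product = 4.
That gives 4 routes.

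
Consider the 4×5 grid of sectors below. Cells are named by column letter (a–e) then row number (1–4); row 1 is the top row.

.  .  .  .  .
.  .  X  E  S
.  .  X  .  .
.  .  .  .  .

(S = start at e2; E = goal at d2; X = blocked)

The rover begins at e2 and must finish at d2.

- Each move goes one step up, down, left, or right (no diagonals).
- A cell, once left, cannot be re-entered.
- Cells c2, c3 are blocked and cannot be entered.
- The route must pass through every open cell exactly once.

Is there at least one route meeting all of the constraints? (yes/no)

One route that works: e2 → e1 → d1 → c1 → b1 → a1 → a2 → b2 → b3 → a3 → a4 → b4 → c4 → d4 → e4 → e3 → d3 → d2.

yes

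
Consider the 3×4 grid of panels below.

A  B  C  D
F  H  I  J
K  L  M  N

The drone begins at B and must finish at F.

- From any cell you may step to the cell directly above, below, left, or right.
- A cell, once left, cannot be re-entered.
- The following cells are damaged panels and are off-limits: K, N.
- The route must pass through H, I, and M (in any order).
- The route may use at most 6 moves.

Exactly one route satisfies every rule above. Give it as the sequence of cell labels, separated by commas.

The budget equals the shortest possible length, so every move has to be on a shortest route through the required cells.
Route from B: right to C, 2× down (reaching M), left to L, up to H, left to F — 6 moves in all.
Check: all required cells visited; 6 ≤ 6 moves.

B, C, I, M, L, H, F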